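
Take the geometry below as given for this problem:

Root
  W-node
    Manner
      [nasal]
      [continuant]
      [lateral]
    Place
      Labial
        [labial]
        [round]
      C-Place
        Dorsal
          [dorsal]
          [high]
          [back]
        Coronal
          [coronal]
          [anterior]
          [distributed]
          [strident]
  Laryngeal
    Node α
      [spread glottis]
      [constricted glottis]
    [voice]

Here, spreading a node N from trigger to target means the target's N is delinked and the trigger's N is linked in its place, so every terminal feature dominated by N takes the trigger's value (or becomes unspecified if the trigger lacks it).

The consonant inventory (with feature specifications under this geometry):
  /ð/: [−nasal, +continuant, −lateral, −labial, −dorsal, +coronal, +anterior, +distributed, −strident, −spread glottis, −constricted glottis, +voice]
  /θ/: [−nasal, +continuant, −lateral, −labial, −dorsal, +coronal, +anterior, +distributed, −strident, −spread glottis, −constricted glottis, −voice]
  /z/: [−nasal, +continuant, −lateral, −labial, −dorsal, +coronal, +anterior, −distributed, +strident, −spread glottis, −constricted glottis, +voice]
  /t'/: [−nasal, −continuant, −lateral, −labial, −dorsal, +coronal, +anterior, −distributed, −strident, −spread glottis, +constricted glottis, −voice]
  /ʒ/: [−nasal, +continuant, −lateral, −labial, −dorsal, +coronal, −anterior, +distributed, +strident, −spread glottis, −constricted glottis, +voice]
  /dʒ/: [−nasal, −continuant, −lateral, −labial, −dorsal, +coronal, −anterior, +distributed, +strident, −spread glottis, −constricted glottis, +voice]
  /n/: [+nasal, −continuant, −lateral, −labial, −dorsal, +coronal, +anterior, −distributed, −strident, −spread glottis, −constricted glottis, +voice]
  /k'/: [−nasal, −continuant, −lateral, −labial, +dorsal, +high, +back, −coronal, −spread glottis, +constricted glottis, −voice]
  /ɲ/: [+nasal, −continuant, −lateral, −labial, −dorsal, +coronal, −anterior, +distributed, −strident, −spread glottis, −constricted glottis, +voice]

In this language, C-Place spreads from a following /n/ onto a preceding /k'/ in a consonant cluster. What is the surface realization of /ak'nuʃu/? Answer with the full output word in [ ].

C-Place immediately or transitively dominates [dorsal], [high], [back], [coronal], [anterior], [distributed], [strident].
Spreading C-Place from /n/ onto /k'/ replaces those values with /n/'s: [−dorsal], [+coronal], [+anterior], [−distributed], [−strident]. Features outside C-Place ([nasal], [continuant], [lateral], …) stay as in /k'/.
This feature bundle is that of [t'], so /ak'nuʃu/ surfaces as [at'nuʃu].

[at'nuʃu]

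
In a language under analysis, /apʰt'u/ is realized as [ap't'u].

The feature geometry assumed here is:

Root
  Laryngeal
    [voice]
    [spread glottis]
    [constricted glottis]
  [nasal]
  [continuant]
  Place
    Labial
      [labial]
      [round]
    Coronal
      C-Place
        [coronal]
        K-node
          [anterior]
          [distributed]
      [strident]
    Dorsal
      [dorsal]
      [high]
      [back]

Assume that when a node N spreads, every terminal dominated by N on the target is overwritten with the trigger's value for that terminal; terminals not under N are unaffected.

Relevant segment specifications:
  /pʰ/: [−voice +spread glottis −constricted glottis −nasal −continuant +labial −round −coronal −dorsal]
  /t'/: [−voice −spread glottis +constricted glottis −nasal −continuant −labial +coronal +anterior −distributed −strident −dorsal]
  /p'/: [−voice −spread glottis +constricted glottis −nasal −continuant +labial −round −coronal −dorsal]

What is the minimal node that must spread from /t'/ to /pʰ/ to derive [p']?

Laryngeal

/pʰ/ and [p'] differ in [spread glottis], [constricted glottis]; every other specified feature is identical.
In this geometry the lowest node dominating all of them is Laryngeal: every daughter of Laryngeal dominates only a proper subset, so no lower node suffices.
Spreading Laryngeal from /t'/ overwrites each of those terminals with /t'/'s values, yielding exactly [p'].
[labial], [coronal] — on which /t'/ differs from /pʰ/ — are unchanged, so Root cannot have spread; the constituent is no larger than Laryngeal.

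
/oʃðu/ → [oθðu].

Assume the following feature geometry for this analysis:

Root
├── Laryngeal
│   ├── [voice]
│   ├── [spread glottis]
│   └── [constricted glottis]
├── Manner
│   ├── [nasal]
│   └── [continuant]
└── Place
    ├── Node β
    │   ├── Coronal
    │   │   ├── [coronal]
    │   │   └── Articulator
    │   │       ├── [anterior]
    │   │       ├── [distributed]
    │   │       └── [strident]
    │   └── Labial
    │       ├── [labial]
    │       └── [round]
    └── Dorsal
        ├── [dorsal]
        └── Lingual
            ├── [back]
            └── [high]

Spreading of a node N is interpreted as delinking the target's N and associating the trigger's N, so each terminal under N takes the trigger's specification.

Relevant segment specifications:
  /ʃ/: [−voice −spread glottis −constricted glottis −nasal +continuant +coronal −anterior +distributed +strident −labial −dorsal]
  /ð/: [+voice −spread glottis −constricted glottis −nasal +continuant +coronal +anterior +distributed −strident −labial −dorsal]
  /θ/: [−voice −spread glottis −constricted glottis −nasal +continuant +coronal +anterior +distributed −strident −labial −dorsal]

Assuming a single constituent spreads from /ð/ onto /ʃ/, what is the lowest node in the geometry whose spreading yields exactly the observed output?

The alternation /ʃ/ → [θ] changes [anterior], [strident] and nothing else.
The smallest constituent containing every changed terminal is Articulator — each of its daughters lacks at least one of the affected features.
Delinking /ʃ/'s Articulator and associating /ð/'s Articulator gives precisely the feature bundle of [θ].
[voice] stays as in /ʃ/ although /ð/ differs there, so no node dominating it spread; among the remaining candidates Articulator is the lowest that derives the output.

Articulator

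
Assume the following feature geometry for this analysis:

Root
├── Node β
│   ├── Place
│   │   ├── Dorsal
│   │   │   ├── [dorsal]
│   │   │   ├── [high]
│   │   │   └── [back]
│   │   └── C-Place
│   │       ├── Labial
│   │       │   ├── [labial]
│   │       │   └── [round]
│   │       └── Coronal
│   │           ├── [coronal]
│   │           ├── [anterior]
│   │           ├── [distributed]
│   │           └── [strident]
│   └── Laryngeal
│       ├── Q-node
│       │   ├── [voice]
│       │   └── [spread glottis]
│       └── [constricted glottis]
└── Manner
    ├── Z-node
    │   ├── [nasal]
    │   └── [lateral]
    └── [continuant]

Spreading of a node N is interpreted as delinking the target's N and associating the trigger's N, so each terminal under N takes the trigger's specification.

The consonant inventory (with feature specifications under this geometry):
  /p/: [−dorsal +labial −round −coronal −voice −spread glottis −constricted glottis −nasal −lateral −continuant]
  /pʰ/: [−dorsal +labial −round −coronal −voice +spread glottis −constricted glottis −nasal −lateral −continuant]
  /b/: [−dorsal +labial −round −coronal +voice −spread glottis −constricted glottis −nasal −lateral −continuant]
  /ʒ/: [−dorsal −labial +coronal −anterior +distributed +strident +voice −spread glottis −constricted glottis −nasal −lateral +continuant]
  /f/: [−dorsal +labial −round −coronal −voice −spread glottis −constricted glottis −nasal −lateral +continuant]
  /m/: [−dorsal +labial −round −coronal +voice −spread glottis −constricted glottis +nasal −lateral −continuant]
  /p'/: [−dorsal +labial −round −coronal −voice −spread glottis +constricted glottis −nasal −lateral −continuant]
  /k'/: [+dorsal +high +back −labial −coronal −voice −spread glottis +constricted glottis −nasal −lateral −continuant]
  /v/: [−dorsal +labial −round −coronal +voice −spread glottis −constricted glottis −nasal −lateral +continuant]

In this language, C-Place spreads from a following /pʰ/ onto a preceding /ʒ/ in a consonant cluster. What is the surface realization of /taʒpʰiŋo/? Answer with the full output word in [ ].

[tavpʰiŋo]

Terminals under C-Place in this geometry: [labial], [round], [coronal], [anterior], [distributed], [strident].
Spreading C-Place from /pʰ/ onto /ʒ/ replaces those values with /pʰ/'s: [+labial], [−round], [−coronal]. Features outside C-Place ([dorsal], [voice], [spread glottis], …) stay as in /ʒ/.
This feature bundle is that of [v], so /taʒpʰiŋo/ surfaces as [tavpʰiŋo].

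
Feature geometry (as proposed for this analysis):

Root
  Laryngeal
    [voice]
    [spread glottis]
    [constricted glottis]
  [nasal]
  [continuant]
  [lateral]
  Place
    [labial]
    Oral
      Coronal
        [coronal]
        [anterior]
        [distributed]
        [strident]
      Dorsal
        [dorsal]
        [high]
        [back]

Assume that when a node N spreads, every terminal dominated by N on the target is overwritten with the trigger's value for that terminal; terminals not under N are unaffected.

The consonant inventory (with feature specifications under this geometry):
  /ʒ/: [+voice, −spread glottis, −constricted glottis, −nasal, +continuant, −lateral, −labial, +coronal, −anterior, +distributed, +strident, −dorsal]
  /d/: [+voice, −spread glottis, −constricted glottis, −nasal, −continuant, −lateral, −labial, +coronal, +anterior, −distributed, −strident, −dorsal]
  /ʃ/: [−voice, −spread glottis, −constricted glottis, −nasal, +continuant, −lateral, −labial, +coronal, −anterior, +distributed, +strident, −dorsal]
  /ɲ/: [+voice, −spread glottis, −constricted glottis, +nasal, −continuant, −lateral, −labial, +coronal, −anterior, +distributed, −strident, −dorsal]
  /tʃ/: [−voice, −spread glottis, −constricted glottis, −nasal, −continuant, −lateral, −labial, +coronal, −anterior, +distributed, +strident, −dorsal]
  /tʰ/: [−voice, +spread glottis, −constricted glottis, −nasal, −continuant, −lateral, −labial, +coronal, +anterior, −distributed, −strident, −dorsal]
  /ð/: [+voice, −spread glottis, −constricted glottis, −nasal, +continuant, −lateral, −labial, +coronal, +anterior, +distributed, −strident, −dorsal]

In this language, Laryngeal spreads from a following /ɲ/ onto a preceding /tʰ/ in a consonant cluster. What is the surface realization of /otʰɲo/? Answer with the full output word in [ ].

[odɲo]

Laryngeal immediately or transitively dominates [voice], [spread glottis], [constricted glottis].
Spreading Laryngeal from /ɲ/ onto /tʰ/ replaces those values with /ɲ/'s: [+voice], [−spread glottis], [−constricted glottis]. Features outside Laryngeal ([nasal], [continuant], [lateral], …) stay as in /tʰ/.
The resulting bundle matches /d/ in the inventory; substituting it for /tʰ/ gives [odɲo].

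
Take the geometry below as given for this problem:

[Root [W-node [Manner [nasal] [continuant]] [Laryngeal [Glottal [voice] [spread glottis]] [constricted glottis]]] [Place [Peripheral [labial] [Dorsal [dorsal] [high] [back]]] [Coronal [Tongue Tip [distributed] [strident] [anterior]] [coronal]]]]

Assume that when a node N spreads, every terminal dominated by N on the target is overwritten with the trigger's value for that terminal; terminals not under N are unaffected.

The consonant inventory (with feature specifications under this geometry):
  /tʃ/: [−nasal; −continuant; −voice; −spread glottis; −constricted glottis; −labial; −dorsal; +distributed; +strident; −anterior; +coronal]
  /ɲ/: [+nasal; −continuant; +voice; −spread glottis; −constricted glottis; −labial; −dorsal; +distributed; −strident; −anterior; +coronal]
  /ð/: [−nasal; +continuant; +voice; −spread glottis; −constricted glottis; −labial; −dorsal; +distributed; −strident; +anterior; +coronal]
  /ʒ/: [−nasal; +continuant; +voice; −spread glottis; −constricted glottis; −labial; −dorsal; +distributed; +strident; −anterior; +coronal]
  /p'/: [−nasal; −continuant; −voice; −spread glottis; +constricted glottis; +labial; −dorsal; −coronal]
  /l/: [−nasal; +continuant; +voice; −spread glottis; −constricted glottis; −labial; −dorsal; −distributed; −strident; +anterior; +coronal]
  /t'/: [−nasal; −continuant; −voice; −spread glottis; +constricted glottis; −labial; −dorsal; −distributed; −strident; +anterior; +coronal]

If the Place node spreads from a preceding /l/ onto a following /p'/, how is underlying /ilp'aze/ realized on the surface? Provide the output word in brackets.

The Place node dominates the terminals [labial], [dorsal], [high], [back], [distributed], [strident], [anterior], [coronal].
After delinking /p'/'s Place and linking /l/'s, the affected terminals become [−labial], [−dorsal], [−distributed], [−strident], [+anterior], [+coronal]; [nasal], [continuant], [voice], … (outside Place) are retained from /p'/.
Among the inventory, only /t'/ has exactly this specification, giving the surface form [ilt'aze].

[ilt'aze]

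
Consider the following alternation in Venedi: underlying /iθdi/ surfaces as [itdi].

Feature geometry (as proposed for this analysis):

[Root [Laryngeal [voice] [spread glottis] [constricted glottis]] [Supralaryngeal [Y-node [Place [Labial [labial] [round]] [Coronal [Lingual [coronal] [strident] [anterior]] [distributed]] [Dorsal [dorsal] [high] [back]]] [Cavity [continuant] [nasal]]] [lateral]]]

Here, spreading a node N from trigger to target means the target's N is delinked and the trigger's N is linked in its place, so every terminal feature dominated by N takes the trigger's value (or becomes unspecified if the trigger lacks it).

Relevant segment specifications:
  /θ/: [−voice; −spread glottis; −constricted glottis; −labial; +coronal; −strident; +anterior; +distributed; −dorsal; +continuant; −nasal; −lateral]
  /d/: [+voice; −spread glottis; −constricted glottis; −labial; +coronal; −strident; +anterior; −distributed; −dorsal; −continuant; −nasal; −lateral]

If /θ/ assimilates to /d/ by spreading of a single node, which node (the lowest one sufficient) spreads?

The alternation /θ/ → [t] changes [continuant], [distributed] and nothing else.
Tracing each changed feature up the tree, the paths first meet at Y-node; any lower node misses at least one of them.
Delinking /θ/'s Y-node and associating /d/'s Y-node gives precisely the feature bundle of [t].
[voice] stays as in /θ/ although /d/ differs there, so no node dominating it spread; among the remaining candidates Y-node is the lowest that derives the output.

Y-node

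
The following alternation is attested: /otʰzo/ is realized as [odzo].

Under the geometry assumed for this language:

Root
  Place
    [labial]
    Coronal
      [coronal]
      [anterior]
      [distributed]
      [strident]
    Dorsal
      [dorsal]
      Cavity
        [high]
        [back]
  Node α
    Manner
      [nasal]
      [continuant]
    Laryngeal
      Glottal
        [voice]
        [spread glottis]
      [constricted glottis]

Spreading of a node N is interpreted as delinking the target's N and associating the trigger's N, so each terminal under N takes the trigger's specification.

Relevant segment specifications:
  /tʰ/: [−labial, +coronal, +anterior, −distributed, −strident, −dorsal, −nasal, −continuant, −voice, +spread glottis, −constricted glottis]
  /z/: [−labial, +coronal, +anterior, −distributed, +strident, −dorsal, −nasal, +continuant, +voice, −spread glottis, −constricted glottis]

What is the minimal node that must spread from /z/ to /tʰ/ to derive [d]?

Glottal

/tʰ/ and [d] differ in [voice], [spread glottis]; every other specified feature is identical.
In this geometry the lowest node dominating all of them is Glottal: every daughter of Glottal dominates only a proper subset, so no lower node suffices.
If Glottal spreads, every terminal under it takes /z/'s value, producing [d] as observed.
[continuant], [strident] stay as in /tʰ/ although /z/ differs there, so no node dominating them spread; among the remaining candidates Glottal is the lowest that derives the output.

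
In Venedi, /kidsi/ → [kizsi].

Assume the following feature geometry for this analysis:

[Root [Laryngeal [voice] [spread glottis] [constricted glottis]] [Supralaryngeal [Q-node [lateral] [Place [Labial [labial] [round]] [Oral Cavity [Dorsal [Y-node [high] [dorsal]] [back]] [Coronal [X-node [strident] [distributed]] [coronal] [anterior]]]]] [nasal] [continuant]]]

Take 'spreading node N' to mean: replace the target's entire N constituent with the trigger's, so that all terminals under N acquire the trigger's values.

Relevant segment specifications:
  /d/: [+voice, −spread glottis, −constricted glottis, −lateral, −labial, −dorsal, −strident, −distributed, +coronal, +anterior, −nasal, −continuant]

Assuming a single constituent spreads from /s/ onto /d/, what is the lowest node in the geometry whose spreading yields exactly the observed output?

Comparing /d/ with its surface form [z], the features that change are [continuant], [strident].
These terminals are all dominated by Supralaryngeal, and no proper subconstituent of Supralaryngeal covers them all; Supralaryngeal is their lowest common ancestor.
Spreading Supralaryngeal from /s/ overwrites each of those terminals with /s/'s values, yielding exactly [z].
Since [voice] is preserved even though /s/ disagrees there, no node above Supralaryngeal spread.

Supralaryngeal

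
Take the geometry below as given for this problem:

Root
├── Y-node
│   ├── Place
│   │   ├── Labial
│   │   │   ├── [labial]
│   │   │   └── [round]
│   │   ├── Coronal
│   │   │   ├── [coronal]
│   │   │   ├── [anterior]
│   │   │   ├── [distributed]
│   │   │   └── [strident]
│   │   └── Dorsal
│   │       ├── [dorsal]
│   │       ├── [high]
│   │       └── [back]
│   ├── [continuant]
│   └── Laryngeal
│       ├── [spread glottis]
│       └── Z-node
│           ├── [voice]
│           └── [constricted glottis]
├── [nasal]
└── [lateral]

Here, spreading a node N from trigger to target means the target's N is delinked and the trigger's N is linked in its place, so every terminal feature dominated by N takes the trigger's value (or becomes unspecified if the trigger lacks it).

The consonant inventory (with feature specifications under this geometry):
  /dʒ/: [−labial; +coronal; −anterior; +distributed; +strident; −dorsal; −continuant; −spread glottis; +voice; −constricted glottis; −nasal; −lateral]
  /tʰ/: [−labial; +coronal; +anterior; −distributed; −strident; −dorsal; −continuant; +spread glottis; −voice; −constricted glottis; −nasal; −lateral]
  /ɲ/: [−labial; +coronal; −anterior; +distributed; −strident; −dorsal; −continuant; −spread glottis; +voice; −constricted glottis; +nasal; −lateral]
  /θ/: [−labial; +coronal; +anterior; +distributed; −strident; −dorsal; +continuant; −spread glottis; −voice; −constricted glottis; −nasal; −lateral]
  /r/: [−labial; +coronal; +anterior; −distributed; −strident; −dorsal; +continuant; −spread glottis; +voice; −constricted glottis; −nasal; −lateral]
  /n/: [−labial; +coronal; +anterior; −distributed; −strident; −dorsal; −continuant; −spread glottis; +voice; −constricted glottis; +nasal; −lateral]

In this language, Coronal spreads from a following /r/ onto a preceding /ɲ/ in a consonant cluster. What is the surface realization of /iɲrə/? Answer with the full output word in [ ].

Terminals under Coronal in this geometry: [coronal], [anterior], [distributed], [strident].
After delinking /ɲ/'s Coronal and linking /r/'s, the affected terminals become [+coronal], [+anterior], [−distributed], [−strident]; [labial], [dorsal], [continuant], … (outside Coronal) are retained from /ɲ/.
This feature bundle is that of [n], so /iɲrə/ surfaces as [inrə].

[inrə]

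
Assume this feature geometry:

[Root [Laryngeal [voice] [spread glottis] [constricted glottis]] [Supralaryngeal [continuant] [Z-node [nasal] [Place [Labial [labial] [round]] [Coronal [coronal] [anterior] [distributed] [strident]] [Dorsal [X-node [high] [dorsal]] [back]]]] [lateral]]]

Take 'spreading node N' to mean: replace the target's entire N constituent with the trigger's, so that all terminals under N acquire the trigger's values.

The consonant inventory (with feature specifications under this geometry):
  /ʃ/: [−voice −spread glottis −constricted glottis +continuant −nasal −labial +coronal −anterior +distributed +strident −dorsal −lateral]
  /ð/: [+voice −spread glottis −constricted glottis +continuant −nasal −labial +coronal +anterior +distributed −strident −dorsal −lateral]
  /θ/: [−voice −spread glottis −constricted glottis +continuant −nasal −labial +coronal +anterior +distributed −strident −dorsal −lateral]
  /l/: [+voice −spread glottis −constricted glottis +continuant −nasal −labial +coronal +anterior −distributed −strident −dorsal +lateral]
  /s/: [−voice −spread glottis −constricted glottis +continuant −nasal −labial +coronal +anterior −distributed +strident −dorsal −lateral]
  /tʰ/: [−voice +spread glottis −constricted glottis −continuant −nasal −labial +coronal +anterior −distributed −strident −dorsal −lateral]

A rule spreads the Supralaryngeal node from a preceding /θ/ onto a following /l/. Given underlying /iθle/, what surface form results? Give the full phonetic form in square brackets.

[iθðe]

Terminals under Supralaryngeal in this geometry: [continuant], [nasal], [labial], [round], [coronal], [anterior], [distributed], [strident], [high], [dorsal], [back], [lateral].
Spreading Supralaryngeal from /θ/ onto /l/ replaces those values with /θ/'s: [+continuant], [−nasal], [−labial], [+coronal], [+anterior], [+distributed], [−strident], [−dorsal], [−lateral]. Features outside Supralaryngeal ([voice], [spread glottis], [constricted glottis]) stay as in /l/.
Among the inventory, only /ð/ has exactly this specification, giving the surface form [iθðe].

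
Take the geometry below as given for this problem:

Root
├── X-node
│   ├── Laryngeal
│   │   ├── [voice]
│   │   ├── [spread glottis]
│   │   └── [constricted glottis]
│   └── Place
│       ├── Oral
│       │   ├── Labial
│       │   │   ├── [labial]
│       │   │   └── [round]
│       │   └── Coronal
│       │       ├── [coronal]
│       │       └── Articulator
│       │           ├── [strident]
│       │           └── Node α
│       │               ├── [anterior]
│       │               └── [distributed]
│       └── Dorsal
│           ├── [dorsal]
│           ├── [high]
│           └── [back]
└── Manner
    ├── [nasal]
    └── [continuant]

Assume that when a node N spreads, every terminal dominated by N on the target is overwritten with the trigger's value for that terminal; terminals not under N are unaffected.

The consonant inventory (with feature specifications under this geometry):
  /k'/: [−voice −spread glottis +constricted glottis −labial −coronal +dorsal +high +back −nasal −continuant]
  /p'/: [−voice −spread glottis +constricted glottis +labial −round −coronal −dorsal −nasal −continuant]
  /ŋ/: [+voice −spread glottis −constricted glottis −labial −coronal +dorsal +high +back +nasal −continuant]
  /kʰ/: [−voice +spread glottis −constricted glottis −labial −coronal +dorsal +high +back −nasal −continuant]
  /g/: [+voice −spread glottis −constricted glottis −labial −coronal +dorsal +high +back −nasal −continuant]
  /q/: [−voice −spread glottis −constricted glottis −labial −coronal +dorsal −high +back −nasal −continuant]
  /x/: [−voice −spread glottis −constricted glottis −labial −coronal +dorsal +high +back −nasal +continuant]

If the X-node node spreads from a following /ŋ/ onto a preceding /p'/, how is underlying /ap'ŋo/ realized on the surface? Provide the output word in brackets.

Terminals under X-node in this geometry: [voice], [spread glottis], [constricted glottis], [labial], [round], [coronal], [strident], [anterior], [distributed], [dorsal], [high], [back].
Spreading X-node from /ŋ/ onto /p'/ replaces those values with /ŋ/'s: [+voice], [−spread glottis], [−constricted glottis], [−labial], [−coronal], [+dorsal], [+high], [+back]. Features outside X-node ([nasal], [continuant]) stay as in /p'/.
This feature bundle is that of [g], so /ap'ŋo/ surfaces as [agŋo].

[agŋo]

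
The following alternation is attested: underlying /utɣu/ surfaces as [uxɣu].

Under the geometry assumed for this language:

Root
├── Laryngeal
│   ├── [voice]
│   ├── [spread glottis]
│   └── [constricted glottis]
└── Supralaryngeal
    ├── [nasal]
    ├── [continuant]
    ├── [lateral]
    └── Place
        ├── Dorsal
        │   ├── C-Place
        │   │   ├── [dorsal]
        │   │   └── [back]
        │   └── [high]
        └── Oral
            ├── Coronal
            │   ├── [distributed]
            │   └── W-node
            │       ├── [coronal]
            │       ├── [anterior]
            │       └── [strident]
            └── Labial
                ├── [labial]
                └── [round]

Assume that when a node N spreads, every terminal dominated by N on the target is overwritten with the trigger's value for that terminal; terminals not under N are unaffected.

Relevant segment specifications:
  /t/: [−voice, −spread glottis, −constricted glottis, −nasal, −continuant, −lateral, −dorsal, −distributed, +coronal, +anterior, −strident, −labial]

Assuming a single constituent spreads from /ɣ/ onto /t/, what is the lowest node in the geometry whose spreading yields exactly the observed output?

Supralaryngeal

Feature comparison: [continuant], [coronal], [anterior], [distributed], [strident], [dorsal], [high], [back] differ between /t/ and [x]; the remaining terminals match.
These terminals are all dominated by Supralaryngeal, and no proper subconstituent of Supralaryngeal covers them all; Supralaryngeal is their lowest common ancestor.
Spreading Supralaryngeal from /ɣ/ overwrites each of those terminals with /ɣ/'s values, yielding exactly [x].
Since [voice] is preserved even though /ɣ/ disagrees there, no node above Supralaryngeal spread.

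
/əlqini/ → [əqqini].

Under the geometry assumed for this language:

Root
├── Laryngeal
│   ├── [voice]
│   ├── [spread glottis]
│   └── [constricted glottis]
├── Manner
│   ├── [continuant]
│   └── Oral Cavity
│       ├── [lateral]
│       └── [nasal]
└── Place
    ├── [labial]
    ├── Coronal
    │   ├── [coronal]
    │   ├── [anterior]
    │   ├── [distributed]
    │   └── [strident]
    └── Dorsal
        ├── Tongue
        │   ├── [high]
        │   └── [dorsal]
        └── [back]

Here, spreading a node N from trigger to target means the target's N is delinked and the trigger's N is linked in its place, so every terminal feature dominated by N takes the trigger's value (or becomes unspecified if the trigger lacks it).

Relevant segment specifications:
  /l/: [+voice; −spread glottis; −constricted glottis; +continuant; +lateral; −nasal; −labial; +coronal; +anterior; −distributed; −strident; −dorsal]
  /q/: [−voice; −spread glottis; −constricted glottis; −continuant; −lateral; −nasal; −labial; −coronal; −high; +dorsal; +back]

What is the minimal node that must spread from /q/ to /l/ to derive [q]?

Comparing /l/ with its surface form [q], the features that change are [voice], [continuant], [lateral], [coronal], [anterior], [distributed], [strident], [dorsal], [high], [back].
These terminals are all dominated by Root, and no proper subconstituent of Root covers them all; Root is their lowest common ancestor.
If Root spreads, every terminal under it takes /q/'s value, producing [q] as observed.

Root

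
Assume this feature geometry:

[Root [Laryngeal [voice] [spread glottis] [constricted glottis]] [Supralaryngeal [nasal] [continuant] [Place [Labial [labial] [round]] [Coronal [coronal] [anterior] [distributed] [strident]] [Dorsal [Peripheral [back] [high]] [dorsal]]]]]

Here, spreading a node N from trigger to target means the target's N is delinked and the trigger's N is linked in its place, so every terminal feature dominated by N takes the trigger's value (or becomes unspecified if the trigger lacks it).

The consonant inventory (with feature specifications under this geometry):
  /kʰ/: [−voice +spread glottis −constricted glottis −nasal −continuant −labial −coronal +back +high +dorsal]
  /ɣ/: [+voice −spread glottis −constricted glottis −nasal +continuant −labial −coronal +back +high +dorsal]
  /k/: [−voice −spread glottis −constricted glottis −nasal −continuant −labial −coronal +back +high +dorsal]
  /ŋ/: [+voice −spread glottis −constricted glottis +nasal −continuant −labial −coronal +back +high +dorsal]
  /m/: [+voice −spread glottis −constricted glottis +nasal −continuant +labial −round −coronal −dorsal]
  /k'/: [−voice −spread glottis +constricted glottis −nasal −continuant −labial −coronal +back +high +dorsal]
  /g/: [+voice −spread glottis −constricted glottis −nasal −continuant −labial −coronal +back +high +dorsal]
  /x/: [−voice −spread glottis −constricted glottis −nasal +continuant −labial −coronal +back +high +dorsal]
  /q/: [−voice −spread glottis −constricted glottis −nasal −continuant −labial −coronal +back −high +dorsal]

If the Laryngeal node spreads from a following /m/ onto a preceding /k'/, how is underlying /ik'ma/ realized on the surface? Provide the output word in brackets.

[igma]

The Laryngeal node dominates the terminals [voice], [spread glottis], [constricted glottis].
The target acquires /m/'s values for everything under Laryngeal — [+voice], [−spread glottis], [−constricted glottis] — while keeping its own [nasal], [continuant], [labial], ….
The resulting bundle matches /g/ in the inventory; substituting it for /k'/ gives [igma].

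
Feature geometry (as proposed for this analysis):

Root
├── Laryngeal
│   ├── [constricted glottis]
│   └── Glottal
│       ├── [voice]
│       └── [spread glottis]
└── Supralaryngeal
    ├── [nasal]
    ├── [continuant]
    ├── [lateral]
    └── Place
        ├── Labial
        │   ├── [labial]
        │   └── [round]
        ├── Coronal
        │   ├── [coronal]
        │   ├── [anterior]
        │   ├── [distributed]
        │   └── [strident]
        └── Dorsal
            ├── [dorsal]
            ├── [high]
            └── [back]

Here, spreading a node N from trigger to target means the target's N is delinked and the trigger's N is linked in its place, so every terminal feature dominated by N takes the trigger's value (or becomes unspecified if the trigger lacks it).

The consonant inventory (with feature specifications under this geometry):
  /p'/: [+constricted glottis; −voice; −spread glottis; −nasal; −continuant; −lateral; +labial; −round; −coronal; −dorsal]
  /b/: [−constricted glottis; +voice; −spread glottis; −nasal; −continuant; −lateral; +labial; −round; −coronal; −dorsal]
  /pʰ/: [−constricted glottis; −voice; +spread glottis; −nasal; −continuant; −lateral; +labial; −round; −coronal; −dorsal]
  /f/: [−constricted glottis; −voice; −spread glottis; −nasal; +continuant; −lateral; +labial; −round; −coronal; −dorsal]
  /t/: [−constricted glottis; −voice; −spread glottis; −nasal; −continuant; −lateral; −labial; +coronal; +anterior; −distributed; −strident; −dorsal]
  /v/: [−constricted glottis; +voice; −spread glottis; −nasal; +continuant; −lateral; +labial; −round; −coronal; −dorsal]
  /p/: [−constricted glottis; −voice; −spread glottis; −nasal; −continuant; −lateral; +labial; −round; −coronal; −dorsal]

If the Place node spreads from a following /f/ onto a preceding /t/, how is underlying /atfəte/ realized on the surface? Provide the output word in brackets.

[apfəte]

The Place node dominates the terminals [labial], [round], [coronal], [anterior], [distributed], [strident], [dorsal], [high], [back].
After delinking /t/'s Place and linking /f/'s, the affected terminals become [+labial], [−round], [−coronal], [−dorsal]; [constricted glottis], [voice], [spread glottis], … (outside Place) are retained from /t/.
This feature bundle is that of [p], so /atfəte/ surfaces as [apfəte].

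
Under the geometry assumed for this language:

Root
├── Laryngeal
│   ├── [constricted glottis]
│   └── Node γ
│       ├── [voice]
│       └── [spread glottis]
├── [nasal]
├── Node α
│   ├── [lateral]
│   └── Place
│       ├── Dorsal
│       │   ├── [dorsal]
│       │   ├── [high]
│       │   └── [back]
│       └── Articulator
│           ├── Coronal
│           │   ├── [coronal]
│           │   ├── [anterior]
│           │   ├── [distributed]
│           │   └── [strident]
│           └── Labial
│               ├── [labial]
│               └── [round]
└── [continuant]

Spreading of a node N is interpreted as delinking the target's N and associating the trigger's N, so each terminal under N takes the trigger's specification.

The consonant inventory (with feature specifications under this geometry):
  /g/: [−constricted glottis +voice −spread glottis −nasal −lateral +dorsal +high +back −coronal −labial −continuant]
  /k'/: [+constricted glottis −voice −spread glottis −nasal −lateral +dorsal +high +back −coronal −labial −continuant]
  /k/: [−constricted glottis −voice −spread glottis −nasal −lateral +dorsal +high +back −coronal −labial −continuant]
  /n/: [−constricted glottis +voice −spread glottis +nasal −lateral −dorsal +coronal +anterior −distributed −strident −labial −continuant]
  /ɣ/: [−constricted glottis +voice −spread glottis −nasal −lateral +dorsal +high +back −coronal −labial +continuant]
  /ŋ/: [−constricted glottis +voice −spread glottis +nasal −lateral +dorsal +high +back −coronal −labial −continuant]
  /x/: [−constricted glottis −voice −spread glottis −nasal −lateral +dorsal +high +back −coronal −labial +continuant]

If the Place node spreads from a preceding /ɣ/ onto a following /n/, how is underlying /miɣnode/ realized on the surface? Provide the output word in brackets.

[miɣŋode]

Place immediately or transitively dominates [dorsal], [high], [back], [coronal], [anterior], [distributed], [strident], [labial], [round].
Spreading Place from /ɣ/ onto /n/ replaces those values with /ɣ/'s: [+dorsal], [+high], [+back], [−coronal], [−labial]. Features outside Place ([constricted glottis], [voice], [spread glottis], …) stay as in /n/.
Among the inventory, only /ŋ/ has exactly this specification, giving the surface form [miɣŋode].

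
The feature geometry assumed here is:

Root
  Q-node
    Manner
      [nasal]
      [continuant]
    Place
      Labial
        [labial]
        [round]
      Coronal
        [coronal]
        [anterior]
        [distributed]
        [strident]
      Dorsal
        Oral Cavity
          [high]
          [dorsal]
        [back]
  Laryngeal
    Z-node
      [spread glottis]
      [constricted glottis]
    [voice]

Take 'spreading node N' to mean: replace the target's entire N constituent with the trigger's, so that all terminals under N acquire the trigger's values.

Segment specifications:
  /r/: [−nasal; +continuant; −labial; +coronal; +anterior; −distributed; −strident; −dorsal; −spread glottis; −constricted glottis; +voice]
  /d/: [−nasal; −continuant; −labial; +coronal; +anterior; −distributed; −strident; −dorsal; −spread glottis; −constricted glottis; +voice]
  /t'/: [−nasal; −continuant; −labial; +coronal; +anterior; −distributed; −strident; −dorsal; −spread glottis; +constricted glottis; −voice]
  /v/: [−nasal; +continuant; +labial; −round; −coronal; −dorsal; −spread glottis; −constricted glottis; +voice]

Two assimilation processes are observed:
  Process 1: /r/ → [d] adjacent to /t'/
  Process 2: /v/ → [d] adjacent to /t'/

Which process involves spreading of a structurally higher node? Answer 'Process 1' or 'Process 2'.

Process 2

In Process 1, [continuant] changes, so the minimal spreading node is [continuant] at depth 3.
Process 2: the features that change are [continuant], [labial], [round], [coronal], [anterior], [distributed], [strident]; the minimal node is Q-node (depth 1).
Depth 1 < depth 3; Process 2 involves the structurally higher constituent Q-node.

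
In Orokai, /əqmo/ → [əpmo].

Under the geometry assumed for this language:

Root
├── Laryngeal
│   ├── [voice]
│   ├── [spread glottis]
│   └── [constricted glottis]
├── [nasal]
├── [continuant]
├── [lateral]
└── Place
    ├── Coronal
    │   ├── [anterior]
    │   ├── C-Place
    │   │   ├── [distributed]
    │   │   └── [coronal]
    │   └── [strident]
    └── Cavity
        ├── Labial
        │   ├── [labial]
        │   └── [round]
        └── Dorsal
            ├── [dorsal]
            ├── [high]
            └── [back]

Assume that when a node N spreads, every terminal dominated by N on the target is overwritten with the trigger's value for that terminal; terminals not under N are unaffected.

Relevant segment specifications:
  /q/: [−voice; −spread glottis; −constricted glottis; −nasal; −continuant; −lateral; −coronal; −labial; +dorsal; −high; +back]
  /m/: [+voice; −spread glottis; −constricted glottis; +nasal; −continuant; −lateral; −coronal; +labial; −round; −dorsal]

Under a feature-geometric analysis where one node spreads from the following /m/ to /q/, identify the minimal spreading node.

The alternation /q/ → [p] changes [labial], [round], [dorsal], [high], [back] and nothing else.
In this geometry the lowest node dominating all of them is Cavity: every daughter of Cavity dominates only a proper subset, so no lower node suffices.
If Cavity spreads, every terminal under it takes /m/'s value, producing [p] as observed.
Features on which the two segments disagree outside Cavity, such as [voice], [nasal], are unchanged — nothing dominating them spread, and Cavity is the minimal sufficient constituent.

Cavity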